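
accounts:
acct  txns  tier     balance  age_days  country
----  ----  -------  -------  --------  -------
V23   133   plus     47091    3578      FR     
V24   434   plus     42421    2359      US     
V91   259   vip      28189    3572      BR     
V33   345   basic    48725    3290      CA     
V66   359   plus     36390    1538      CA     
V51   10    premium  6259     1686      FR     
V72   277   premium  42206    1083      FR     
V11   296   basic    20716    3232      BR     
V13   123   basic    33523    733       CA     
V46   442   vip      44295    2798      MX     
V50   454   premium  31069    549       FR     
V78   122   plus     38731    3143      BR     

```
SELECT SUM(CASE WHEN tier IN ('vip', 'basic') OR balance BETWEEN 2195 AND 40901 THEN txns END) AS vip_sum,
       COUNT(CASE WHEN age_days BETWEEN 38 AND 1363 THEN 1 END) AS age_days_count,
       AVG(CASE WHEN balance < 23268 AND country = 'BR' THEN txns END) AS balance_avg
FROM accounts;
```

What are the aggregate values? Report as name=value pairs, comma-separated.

[vip_sum: tier IN ('vip', 'basic') OR balance BETWEEN 2195 AND 40901]
acct=V23: ✗
acct=V24: ✗
acct=V91: ✓ → 259
acct=V33: ✓ → 345
acct=V66: ✓ → 359
acct=V51: ✓ → 10
acct=V72: ✗
acct=V11: ✓ → 296
acct=V13: ✓ → 123
acct=V46: ✓ → 442
acct=V50: ✓ → 454
acct=V78: ✓ → 122
vip_sum = 259 + 345 + 359 + 10 + 296 + 123 + 442 + 454 + 122 = 2410
—
[age_days_count: age_days BETWEEN 38 AND 1363]
acct=V23: ✗
acct=V24: ✗
acct=V91: ✗
acct=V33: ✗
acct=V66: ✗
acct=V51: ✗
acct=V72: ✓ → 1
acct=V11: ✗
acct=V13: ✓ → 1
acct=V46: ✗
acct=V50: ✓ → 1
acct=V78: ✗
age_days_count = COUNT(1, 1, 1) = 3
—
[balance_avg: balance < 23268 AND country = 'BR']
acct=V23: ✗
acct=V24: ✗
acct=V91: ✗
acct=V33: ✗
acct=V66: ✗
acct=V51: ✗
acct=V72: ✗
acct=V11: ✓ → 296
acct=V13: ✗
acct=V46: ✗
acct=V50: ✗
acct=V78: ✗
balance_avg = 296

vip_sum=2410, age_days_count=3, balance_avg=296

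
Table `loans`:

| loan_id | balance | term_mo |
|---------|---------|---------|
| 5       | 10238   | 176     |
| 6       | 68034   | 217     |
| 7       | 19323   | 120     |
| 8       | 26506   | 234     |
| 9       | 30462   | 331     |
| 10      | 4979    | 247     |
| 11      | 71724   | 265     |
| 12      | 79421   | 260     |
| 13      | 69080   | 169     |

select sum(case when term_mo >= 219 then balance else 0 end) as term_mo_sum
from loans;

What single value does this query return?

loan_id=5: ✗
loan_id=6: ✗
loan_id=7: ✗
loan_id=8: ✓ → 26506
loan_id=9: ✓ → 30462
loan_id=10: ✓ → 4979
loan_id=11: ✓ → 71724
loan_id=12: ✓ → 79421
loan_id=13: ✗
term_mo_sum = 26506 + 30462 + 4979 + 71724 + 79421 = 213092

213092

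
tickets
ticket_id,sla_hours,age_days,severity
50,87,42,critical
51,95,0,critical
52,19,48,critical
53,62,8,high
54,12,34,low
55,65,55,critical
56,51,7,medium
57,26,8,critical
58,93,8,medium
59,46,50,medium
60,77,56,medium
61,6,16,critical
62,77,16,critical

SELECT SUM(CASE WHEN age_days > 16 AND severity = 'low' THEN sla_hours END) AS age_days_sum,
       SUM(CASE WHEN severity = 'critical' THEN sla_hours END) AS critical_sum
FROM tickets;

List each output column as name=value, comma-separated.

[age_days_sum: age_days > 16 AND severity = 'low']
ticket_id=50: ✗
ticket_id=51: ✗
ticket_id=52: ✗
ticket_id=53: ✗
ticket_id=54: ✓ → 12
ticket_id=55: ✗
ticket_id=56: ✗
ticket_id=57: ✗
ticket_id=58: ✗
ticket_id=59: ✗
ticket_id=60: ✗
ticket_id=61: ✗
ticket_id=62: ✗
age_days_sum = 12
—
[critical_sum: severity = 'critical']
ticket_id=50: ✓ → 87
ticket_id=51: ✓ → 95
ticket_id=52: ✓ → 19
ticket_id=53: ✗
ticket_id=54: ✗
ticket_id=55: ✓ → 65
ticket_id=56: ✗
ticket_id=57: ✓ → 26
ticket_id=58: ✗
ticket_id=59: ✗
ticket_id=60: ✗
ticket_id=61: ✓ → 6
ticket_id=62: ✓ → 77
critical_sum = 87 + 95 + 19 + 65 + 26 + 6 + 77 = 375

age_days_sum=12, critical_sum=375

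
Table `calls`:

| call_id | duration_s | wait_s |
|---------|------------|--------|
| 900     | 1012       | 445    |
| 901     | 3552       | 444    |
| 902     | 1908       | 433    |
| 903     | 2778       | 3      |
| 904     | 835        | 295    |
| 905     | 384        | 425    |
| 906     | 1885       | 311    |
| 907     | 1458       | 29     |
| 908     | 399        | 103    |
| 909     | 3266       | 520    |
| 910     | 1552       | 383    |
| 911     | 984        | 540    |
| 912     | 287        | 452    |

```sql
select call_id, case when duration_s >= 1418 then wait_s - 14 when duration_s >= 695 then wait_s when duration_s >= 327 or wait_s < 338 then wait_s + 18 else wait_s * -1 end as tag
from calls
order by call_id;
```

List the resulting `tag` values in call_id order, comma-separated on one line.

445, 430, 419, -11, 295, 443, 297, 15, 121, 506, 369, 540, -452

call_id=900: duration_s >= 695 → 445
call_id=901: duration_s >= 1418 → 430
call_id=902: duration_s >= 1418 → 419
call_id=903: duration_s >= 1418 → -11
call_id=904: duration_s >= 695 → 295
call_id=905: duration_s >= 327 or wait_s < 338 → 443
call_id=906: duration_s >= 1418 → 297
call_id=907: duration_s >= 1418 → 15
call_id=908: duration_s >= 327 or wait_s < 338 → 121
call_id=909: duration_s >= 1418 → 506
call_id=910: duration_s >= 1418 → 369
call_id=911: duration_s >= 695 → 540
call_id=912: ELSE → -452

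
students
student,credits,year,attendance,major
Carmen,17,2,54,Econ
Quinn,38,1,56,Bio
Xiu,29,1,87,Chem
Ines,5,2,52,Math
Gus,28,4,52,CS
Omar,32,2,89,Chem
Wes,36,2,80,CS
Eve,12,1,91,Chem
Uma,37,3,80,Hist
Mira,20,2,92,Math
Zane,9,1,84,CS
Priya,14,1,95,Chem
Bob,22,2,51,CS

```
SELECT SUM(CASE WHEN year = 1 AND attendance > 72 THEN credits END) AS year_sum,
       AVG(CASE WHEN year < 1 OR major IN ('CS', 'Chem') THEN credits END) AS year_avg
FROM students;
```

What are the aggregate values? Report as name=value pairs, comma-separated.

year_sum=64, year_avg=22.75

[year_sum: year = 1 AND attendance > 72]
student=Carmen: ✗
student=Quinn: ✗
student=Xiu: ✓ → 29
student=Ines: ✗
student=Gus: ✗
student=Omar: ✗
student=Wes: ✗
student=Eve: ✓ → 12
student=Uma: ✗
student=Mira: ✗
student=Zane: ✓ → 9
student=Priya: ✓ → 14
student=Bob: ✗
year_sum = 29 + 12 + 9 + 14 = 64
—
[year_avg: year < 1 OR major IN ('CS', 'Chem')]
student=Carmen: ✗
student=Quinn: ✗
student=Xiu: ✓ → 29
student=Ines: ✗
student=Gus: ✓ → 28
student=Omar: ✓ → 32
student=Wes: ✓ → 36
student=Eve: ✓ → 12
student=Uma: ✗
student=Mira: ✗
student=Zane: ✓ → 9
student=Priya: ✓ → 14
student=Bob: ✓ → 22
year_avg = (29 + 28 + 32 + 36 + 12 + 9 + 14 + 22) / 8 = 22.75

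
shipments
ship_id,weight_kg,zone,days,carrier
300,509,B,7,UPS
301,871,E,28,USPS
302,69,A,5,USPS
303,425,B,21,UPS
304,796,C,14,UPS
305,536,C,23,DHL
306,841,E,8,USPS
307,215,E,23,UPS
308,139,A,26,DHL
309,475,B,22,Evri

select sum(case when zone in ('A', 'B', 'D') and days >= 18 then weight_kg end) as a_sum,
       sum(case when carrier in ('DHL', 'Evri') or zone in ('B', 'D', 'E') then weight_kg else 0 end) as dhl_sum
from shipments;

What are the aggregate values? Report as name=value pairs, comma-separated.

a_sum=1039, dhl_sum=4011

[a_sum: zone in ('A', 'B', 'D') and days >= 18]
ship_id=300: ✗
ship_id=301: ✗
ship_id=302: ✗
ship_id=303: ✓ → 425
ship_id=304: ✗
ship_id=305: ✗
ship_id=306: ✗
ship_id=307: ✗
ship_id=308: ✓ → 139
ship_id=309: ✓ → 475
a_sum = 425 + 139 + 475 = 1039
—
[dhl_sum: carrier in ('DHL', 'Evri') or zone in ('B', 'D', 'E')]
ship_id=300: ✓ → 509
ship_id=301: ✓ → 871
ship_id=302: ✗
ship_id=303: ✓ → 425
ship_id=304: ✗
ship_id=305: ✓ → 536
ship_id=306: ✓ → 841
ship_id=307: ✓ → 215
ship_id=308: ✓ → 139
ship_id=309: ✓ → 475
dhl_sum = 509 + 871 + 425 + 536 + 841 + 215 + 139 + 475 = 4011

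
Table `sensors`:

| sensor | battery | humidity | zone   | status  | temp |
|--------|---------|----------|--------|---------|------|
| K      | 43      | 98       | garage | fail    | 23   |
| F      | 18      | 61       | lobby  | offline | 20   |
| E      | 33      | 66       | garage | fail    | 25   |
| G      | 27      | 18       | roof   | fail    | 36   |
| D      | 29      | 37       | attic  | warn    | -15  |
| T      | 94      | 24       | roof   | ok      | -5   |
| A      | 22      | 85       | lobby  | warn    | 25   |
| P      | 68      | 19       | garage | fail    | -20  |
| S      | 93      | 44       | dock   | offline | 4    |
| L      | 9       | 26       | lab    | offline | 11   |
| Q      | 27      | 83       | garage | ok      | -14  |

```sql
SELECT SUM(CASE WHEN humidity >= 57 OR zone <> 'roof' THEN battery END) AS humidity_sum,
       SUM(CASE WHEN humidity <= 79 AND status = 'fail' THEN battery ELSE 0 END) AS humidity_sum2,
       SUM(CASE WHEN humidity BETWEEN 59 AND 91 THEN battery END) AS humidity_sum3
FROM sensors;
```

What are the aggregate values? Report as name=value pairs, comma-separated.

humidity_sum=342, humidity_sum2=128, humidity_sum3=100

[humidity_sum: humidity >= 57 OR zone <> 'roof']
sensor=K: ✓ → 43
sensor=F: ✓ → 18
sensor=E: ✓ → 33
sensor=G: ✗
sensor=D: ✓ → 29
sensor=T: ✗
sensor=A: ✓ → 22
sensor=P: ✓ → 68
sensor=S: ✓ → 93
sensor=L: ✓ → 9
sensor=Q: ✓ → 27
humidity_sum = 43 + 18 + 33 + 29 + 22 + 68 + 93 + 9 + 27 = 342
—
[humidity_sum2: humidity <= 79 AND status = 'fail']
sensor=K: ✗
sensor=F: ✗
sensor=E: ✓ → 33
sensor=G: ✓ → 27
sensor=D: ✗
sensor=T: ✗
sensor=A: ✗
sensor=P: ✓ → 68
sensor=S: ✗
sensor=L: ✗
sensor=Q: ✗
humidity_sum2 = 33 + 27 + 68 = 128
—
[humidity_sum3: humidity BETWEEN 59 AND 91]
sensor=K: ✗
sensor=F: ✓ → 18
sensor=E: ✓ → 33
sensor=G: ✗
sensor=D: ✗
sensor=T: ✗
sensor=A: ✓ → 22
sensor=P: ✗
sensor=S: ✗
sensor=L: ✗
sensor=Q: ✓ → 27
humidity_sum3 = 18 + 33 + 22 + 27 = 100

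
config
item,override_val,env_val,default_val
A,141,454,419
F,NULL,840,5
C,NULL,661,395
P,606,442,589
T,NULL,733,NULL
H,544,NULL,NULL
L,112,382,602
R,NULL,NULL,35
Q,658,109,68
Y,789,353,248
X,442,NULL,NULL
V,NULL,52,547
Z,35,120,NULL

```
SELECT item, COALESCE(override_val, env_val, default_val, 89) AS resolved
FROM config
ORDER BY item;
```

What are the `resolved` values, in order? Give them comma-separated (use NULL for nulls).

item=A: override_val=141 → 141
item=C: override_val=NULL, env_val=661 → 661
item=F: override_val=NULL, env_val=840 → 840
item=H: override_val=544 → 544
item=L: override_val=112 → 112
item=P: override_val=606 → 606
item=Q: override_val=658 → 658
item=R: override_val=NULL, env_val=NULL, default_val=35 → 35
item=T: override_val=NULL, env_val=733 → 733
item=V: override_val=NULL, env_val=52 → 52
item=X: override_val=442 → 442
item=Y: override_val=789 → 789
item=Z: override_val=35 → 35

141, 661, 840, 544, 112, 606, 658, 35, 733, 52, 442, 789, 35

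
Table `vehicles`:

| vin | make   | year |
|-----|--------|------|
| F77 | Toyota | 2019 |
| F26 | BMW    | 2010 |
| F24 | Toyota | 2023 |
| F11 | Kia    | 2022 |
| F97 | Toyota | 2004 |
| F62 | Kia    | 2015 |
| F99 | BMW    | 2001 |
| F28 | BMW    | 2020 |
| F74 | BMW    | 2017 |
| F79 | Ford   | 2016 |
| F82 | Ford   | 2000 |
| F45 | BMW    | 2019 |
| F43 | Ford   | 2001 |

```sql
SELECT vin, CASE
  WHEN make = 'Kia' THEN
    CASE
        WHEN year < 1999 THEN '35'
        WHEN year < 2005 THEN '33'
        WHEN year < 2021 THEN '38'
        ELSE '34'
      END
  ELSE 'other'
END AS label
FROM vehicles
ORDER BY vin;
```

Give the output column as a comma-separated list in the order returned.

34, other, other, other, other, other, 38, other, other, other, other, other, other

vin=F11: make='Kia' → inner[ELSE] → 34
vin=F24: make='Toyota' → outer ELSE → other
vin=F26: make='BMW' → outer ELSE → other
vin=F28: make='BMW' → outer ELSE → other
vin=F43: make='Ford' → outer ELSE → other
vin=F45: make='BMW' → outer ELSE → other
vin=F62: make='Kia' → inner[year < 2021] → 38
vin=F74: make='BMW' → outer ELSE → other
vin=F77: make='Toyota' → outer ELSE → other
vin=F79: make='Ford' → outer ELSE → other
vin=F82: make='Ford' → outer ELSE → other
vin=F97: make='Toyota' → outer ELSE → other
vin=F99: make='BMW' → outer ELSE → other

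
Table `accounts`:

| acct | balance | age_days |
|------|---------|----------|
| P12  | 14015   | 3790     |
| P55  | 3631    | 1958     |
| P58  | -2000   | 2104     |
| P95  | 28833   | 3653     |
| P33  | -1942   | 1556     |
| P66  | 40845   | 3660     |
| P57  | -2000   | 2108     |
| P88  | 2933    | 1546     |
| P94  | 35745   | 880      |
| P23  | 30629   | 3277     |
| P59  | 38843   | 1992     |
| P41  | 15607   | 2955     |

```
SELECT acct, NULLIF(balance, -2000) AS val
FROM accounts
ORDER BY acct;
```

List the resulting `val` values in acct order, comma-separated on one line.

14015, 30629, -1942, 15607, 3631, NULL, NULL, 38843, 40845, 2933, 35745, 28833

acct=P12: balance=14015 vs -2000: differ → 14015
acct=P23: balance=30629 vs -2000: differ → 30629
acct=P33: balance=-1942 vs -2000: differ → -1942
acct=P41: balance=15607 vs -2000: differ → 15607
acct=P55: balance=3631 vs -2000: differ → 3631
acct=P57: balance=-2000 vs -2000: equal → NULL
acct=P58: balance=-2000 vs -2000: equal → NULL
acct=P59: balance=38843 vs -2000: differ → 38843
acct=P66: balance=40845 vs -2000: differ → 40845
acct=P88: balance=2933 vs -2000: differ → 2933
acct=P94: balance=35745 vs -2000: differ → 35745
acct=P95: balance=28833 vs -2000: differ → 28833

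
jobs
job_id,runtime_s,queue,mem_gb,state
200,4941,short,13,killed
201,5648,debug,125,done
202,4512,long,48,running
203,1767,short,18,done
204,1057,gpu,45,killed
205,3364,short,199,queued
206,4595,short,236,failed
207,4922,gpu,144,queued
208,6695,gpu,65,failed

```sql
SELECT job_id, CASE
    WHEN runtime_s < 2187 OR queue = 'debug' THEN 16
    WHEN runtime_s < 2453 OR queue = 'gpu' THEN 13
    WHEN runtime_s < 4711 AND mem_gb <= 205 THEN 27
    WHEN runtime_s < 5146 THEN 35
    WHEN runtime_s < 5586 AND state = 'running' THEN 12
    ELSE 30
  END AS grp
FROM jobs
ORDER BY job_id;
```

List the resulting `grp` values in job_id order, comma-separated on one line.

job_id=200: runtime_s < 5146 → 35
job_id=201: runtime_s < 2187 OR queue = 'debug' → 16
job_id=202: runtime_s < 4711 AND mem_gb <= 205 → 27
job_id=203: runtime_s < 2187 OR queue = 'debug' → 16
job_id=204: runtime_s < 2187 OR queue = 'debug' → 16
job_id=205: runtime_s < 4711 AND mem_gb <= 205 → 27
job_id=206: runtime_s < 5146 → 35
job_id=207: runtime_s < 2453 OR queue = 'gpu' → 13
job_id=208: runtime_s < 2453 OR queue = 'gpu' → 13

35, 16, 27, 16, 16, 27, 35, 13, 13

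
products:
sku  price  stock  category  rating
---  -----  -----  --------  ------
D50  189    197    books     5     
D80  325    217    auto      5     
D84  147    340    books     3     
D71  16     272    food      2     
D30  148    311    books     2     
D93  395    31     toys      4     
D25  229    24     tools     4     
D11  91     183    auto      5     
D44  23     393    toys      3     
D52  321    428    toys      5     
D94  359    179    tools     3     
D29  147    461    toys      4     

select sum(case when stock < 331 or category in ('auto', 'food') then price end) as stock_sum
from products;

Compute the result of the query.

1752

sku=D50: ✓ → 189
sku=D80: ✓ → 325
sku=D84: ✗
sku=D71: ✓ → 16
sku=D30: ✓ → 148
sku=D93: ✓ → 395
sku=D25: ✓ → 229
sku=D11: ✓ → 91
sku=D44: ✗
sku=D52: ✗
sku=D94: ✓ → 359
sku=D29: ✗
stock_sum = 189 + 325 + 16 + 148 + 395 + 229 + 91 + 359 = 1752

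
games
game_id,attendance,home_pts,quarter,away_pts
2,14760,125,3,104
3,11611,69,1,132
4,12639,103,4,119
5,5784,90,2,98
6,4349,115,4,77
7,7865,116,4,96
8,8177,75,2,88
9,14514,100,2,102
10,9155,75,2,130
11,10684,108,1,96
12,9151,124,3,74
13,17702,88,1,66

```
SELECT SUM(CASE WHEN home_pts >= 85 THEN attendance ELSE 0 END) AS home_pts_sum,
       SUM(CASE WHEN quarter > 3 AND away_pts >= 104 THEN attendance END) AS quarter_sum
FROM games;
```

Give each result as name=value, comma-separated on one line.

[home_pts_sum: home_pts >= 85]
game_id=2: ✓ → 14760
game_id=3: ✗
game_id=4: ✓ → 12639
game_id=5: ✓ → 5784
game_id=6: ✓ → 4349
game_id=7: ✓ → 7865
game_id=8: ✗
game_id=9: ✓ → 14514
game_id=10: ✗
game_id=11: ✓ → 10684
game_id=12: ✓ → 9151
game_id=13: ✓ → 17702
home_pts_sum = 14760 + 12639 + 5784 + 4349 + 7865 + 14514 + 10684 + 9151 + 17702 = 97448
—
[quarter_sum: quarter > 3 AND away_pts >= 104]
game_id=2: ✗
game_id=3: ✗
game_id=4: ✓ → 12639
game_id=5: ✗
game_id=6: ✗
game_id=7: ✗
game_id=8: ✗
game_id=9: ✗
game_id=10: ✗
game_id=11: ✗
game_id=12: ✗
game_id=13: ✗
quarter_sum = 12639

home_pts_sum=97448, quarter_sum=12639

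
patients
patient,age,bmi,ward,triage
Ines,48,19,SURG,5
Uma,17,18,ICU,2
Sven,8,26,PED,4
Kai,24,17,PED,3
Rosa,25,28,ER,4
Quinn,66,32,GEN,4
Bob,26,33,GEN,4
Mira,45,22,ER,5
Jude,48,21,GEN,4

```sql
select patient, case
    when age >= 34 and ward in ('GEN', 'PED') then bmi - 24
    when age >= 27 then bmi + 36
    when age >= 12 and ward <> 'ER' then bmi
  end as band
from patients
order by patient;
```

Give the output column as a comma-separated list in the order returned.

33, 55, -3, 17, 58, 8, NULL, NULL, 18

patient=Bob: age >= 12 and ward <> 'ER' → 33
patient=Ines: age >= 27 → 55
patient=Jude: age >= 34 and ward in ('GEN', 'PED') → -3
patient=Kai: age >= 12 and ward <> 'ER' → 17
patient=Mira: age >= 27 → 58
patient=Quinn: age >= 34 and ward in ('GEN', 'PED') → 8
patient=Rosa: (no match → NULL) → NULL
patient=Sven: (no match → NULL) → NULL
patient=Uma: age >= 12 and ward <> 'ER' → 18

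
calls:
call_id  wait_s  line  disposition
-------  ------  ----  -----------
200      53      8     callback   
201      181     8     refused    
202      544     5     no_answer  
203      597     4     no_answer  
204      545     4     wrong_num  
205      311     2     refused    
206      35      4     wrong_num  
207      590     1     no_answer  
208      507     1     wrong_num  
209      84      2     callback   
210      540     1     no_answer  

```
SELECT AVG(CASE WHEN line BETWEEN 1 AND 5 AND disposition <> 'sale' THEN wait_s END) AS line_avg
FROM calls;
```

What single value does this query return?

call_id=200: ✗
call_id=201: ✗
call_id=202: ✓ → 544
call_id=203: ✓ → 597
call_id=204: ✓ → 545
call_id=205: ✓ → 311
call_id=206: ✓ → 35
call_id=207: ✓ → 590
call_id=208: ✓ → 507
call_id=209: ✓ → 84
call_id=210: ✓ → 540
line_avg = (544 + 597 + 545 + 311 + 35 + 590 + 507 + 84 + 540) / 9 = 417

417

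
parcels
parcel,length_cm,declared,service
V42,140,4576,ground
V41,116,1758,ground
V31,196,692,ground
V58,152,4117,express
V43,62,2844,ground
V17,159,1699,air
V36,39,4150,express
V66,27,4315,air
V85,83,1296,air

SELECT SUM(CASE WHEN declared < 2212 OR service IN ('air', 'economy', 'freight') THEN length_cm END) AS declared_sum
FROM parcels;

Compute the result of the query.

parcel=V42: ✗
parcel=V41: ✓ → 116
parcel=V31: ✓ → 196
parcel=V58: ✗
parcel=V43: ✗
parcel=V17: ✓ → 159
parcel=V36: ✗
parcel=V66: ✓ → 27
parcel=V85: ✓ → 83
declared_sum = 116 + 196 + 159 + 27 + 83 = 581

581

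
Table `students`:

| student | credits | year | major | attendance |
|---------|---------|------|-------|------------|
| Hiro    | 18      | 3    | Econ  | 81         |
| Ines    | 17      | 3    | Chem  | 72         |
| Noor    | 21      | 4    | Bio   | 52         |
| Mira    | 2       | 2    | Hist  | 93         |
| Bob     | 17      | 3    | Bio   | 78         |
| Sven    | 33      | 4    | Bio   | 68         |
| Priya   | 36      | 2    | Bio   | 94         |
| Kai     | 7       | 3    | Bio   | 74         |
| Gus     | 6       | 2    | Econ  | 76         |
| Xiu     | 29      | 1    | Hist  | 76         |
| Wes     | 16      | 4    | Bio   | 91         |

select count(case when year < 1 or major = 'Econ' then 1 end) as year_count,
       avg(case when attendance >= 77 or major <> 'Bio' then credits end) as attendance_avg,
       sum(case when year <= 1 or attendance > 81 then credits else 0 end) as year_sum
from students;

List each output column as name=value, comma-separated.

year_count=2, attendance_avg=17.625, year_sum=83

[year_count: year < 1 or major = 'Econ']
student=Hiro: ✓ → 1
student=Ines: ✗
student=Noor: ✗
student=Mira: ✗
student=Bob: ✗
student=Sven: ✗
student=Priya: ✗
student=Kai: ✗
student=Gus: ✓ → 1
student=Xiu: ✗
student=Wes: ✗
year_count = COUNT(1, 1) = 2
—
[attendance_avg: attendance >= 77 or major <> 'Bio']
student=Hiro: ✓ → 18
student=Ines: ✓ → 17
student=Noor: ✗
student=Mira: ✓ → 2
student=Bob: ✓ → 17
student=Sven: ✗
student=Priya: ✓ → 36
student=Kai: ✗
student=Gus: ✓ → 6
student=Xiu: ✓ → 29
student=Wes: ✓ → 16
attendance_avg = (18 + 17 + 2 + 17 + 36 + 6 + 29 + 16) / 8 = 17.625
—
[year_sum: year <= 1 or attendance > 81]
student=Hiro: ✗
student=Ines: ✗
student=Noor: ✗
student=Mira: ✓ → 2
student=Bob: ✗
student=Sven: ✗
student=Priya: ✓ → 36
student=Kai: ✗
student=Gus: ✗
student=Xiu: ✓ → 29
student=Wes: ✓ → 16
year_sum = 2 + 36 + 29 + 16 = 83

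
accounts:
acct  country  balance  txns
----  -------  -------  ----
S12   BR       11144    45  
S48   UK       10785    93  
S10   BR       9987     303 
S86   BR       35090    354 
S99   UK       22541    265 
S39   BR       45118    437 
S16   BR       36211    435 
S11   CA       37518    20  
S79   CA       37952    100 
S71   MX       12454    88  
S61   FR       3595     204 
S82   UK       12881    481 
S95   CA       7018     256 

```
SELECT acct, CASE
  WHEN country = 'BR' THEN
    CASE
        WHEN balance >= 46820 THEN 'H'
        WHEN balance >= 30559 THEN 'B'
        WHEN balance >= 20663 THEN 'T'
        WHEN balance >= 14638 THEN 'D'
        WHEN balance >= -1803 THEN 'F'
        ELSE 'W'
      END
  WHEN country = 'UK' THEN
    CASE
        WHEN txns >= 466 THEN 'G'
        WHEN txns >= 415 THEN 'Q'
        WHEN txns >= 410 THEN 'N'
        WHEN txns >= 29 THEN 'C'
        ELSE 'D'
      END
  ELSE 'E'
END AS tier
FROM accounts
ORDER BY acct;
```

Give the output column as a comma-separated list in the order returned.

acct=S10: country='BR' → inner[balance >= -1803] → F
acct=S11: country='CA' → outer ELSE → E
acct=S12: country='BR' → inner[balance >= -1803] → F
acct=S16: country='BR' → inner[balance >= 30559] → B
acct=S39: country='BR' → inner[balance >= 30559] → B
acct=S48: country='UK' → inner[txns >= 29] → C
acct=S61: country='FR' → outer ELSE → E
acct=S71: country='MX' → outer ELSE → E
acct=S79: country='CA' → outer ELSE → E
acct=S82: country='UK' → inner[txns >= 466] → G
acct=S86: country='BR' → inner[balance >= 30559] → B
acct=S95: country='CA' → outer ELSE → E
acct=S99: country='UK' → inner[txns >= 29] → C

F, E, F, B, B, C, E, E, E, G, B, E, C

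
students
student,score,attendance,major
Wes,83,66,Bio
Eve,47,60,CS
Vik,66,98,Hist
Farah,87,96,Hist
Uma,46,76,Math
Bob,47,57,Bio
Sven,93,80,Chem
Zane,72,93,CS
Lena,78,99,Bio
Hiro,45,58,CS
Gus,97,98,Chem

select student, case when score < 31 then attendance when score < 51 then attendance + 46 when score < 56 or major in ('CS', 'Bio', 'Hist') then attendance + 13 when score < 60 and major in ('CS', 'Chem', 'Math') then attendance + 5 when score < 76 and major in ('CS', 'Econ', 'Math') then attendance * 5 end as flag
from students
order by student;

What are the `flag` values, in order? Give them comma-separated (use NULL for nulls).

103, 106, 109, NULL, 104, 112, NULL, 122, 111, 79, 106

student=Bob: score < 51 → 103
student=Eve: score < 51 → 106
student=Farah: score < 56 or major in ('CS', 'Bio', 'Hist') → 109
student=Gus: (no match → NULL) → NULL
student=Hiro: score < 51 → 104
student=Lena: score < 56 or major in ('CS', 'Bio', 'Hist') → 112
student=Sven: (no match → NULL) → NULL
student=Uma: score < 51 → 122
student=Vik: score < 56 or major in ('CS', 'Bio', 'Hist') → 111
student=Wes: score < 56 or major in ('CS', 'Bio', 'Hist') → 79
student=Zane: score < 56 or major in ('CS', 'Bio', 'Hist') → 106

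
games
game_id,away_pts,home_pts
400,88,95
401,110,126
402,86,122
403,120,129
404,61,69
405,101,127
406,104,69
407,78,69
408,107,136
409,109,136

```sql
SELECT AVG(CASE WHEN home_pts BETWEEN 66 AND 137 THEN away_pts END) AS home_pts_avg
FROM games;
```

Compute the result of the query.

96.4

game_id=400: ✓ → 88
game_id=401: ✓ → 110
game_id=402: ✓ → 86
game_id=403: ✓ → 120
game_id=404: ✓ → 61
game_id=405: ✓ → 101
game_id=406: ✓ → 104
game_id=407: ✓ → 78
game_id=408: ✓ → 107
game_id=409: ✓ → 109
home_pts_avg = (88 + 110 + 86 + 120 + 61 + 101 + 104 + 78 + 107 + 109) / 10 = 96.4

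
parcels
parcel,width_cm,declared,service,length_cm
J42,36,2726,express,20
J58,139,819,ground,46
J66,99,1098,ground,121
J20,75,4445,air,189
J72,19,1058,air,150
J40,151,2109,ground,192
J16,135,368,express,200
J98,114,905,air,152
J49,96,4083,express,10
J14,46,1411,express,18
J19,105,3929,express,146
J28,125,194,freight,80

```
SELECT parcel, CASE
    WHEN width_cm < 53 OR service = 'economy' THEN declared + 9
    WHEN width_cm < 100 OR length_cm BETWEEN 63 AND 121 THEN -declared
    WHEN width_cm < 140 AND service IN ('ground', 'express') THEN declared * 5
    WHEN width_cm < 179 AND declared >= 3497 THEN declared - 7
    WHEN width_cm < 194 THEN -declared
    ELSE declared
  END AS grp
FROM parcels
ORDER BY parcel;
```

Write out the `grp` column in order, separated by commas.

1420, 1840, 19645, -4445, -194, -2109, 2735, -4083, 4095, -1098, 1067, -905

parcel=J14: width_cm < 53 OR service = 'economy' → 1420
parcel=J16: width_cm < 140 AND service IN ('ground', 'express') → 1840
parcel=J19: width_cm < 140 AND service IN ('ground', 'express') → 19645
parcel=J20: width_cm < 100 OR length_cm BETWEEN 63 AND 121 → -4445
parcel=J28: width_cm < 100 OR length_cm BETWEEN 63 AND 121 → -194
parcel=J40: width_cm < 194 → -2109
parcel=J42: width_cm < 53 OR service = 'economy' → 2735
parcel=J49: width_cm < 100 OR length_cm BETWEEN 63 AND 121 → -4083
parcel=J58: width_cm < 140 AND service IN ('ground', 'express') → 4095
parcel=J66: width_cm < 100 OR length_cm BETWEEN 63 AND 121 → -1098
parcel=J72: width_cm < 53 OR service = 'economy' → 1067
parcel=J98: width_cm < 194 → -905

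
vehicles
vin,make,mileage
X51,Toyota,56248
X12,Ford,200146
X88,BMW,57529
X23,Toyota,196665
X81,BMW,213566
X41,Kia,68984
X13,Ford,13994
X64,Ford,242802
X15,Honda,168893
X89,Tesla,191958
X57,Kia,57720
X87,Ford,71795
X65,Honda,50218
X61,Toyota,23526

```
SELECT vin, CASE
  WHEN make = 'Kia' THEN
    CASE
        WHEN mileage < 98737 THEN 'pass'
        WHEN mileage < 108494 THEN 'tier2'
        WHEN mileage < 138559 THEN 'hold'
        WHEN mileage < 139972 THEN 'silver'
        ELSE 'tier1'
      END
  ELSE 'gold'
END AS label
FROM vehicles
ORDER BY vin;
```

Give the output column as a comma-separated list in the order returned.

gold, gold, gold, gold, pass, gold, pass, gold, gold, gold, gold, gold, gold, gold

vin=X12: make='Ford' → outer ELSE → gold
vin=X13: make='Ford' → outer ELSE → gold
vin=X15: make='Honda' → outer ELSE → gold
vin=X23: make='Toyota' → outer ELSE → gold
vin=X41: make='Kia' → inner[mileage < 98737] → pass
vin=X51: make='Toyota' → outer ELSE → gold
vin=X57: make='Kia' → inner[mileage < 98737] → pass
vin=X61: make='Toyota' → outer ELSE → gold
vin=X64: make='Ford' → outer ELSE → gold
vin=X65: make='Honda' → outer ELSE → gold
vin=X81: make='BMW' → outer ELSE → gold
vin=X87: make='Ford' → outer ELSE → gold
vin=X88: make='BMW' → outer ELSE → gold
vin=X89: make='Tesla' → outer ELSE → gold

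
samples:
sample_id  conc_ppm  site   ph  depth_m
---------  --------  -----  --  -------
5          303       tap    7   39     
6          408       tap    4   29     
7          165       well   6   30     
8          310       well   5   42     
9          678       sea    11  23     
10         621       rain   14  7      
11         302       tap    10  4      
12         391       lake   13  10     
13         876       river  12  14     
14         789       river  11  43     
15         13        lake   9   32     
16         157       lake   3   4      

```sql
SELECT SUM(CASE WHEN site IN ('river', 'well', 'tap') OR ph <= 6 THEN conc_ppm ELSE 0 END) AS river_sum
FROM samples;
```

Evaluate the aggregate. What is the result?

sample_id=5: ✓ → 303
sample_id=6: ✓ → 408
sample_id=7: ✓ → 165
sample_id=8: ✓ → 310
sample_id=9: ✗
sample_id=10: ✗
sample_id=11: ✓ → 302
sample_id=12: ✗
sample_id=13: ✓ → 876
sample_id=14: ✓ → 789
sample_id=15: ✗
sample_id=16: ✓ → 157
river_sum = 303 + 408 + 165 + 310 + 302 + 876 + 789 + 157 = 3310

3310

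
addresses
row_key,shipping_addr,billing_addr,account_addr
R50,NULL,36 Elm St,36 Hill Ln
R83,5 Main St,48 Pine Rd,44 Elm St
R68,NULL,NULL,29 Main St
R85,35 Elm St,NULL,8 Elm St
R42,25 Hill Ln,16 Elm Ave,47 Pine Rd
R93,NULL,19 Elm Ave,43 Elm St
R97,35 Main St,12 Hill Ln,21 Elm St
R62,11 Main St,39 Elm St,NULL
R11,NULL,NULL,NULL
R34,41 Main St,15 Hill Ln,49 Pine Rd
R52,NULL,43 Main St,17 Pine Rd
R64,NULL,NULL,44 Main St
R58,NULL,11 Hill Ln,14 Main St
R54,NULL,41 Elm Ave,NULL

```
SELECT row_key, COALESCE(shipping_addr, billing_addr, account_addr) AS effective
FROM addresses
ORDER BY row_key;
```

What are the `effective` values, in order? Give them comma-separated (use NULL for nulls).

row_key=R11: shipping_addr=NULL, billing_addr=NULL, account_addr=NULL (all NULL) → NULL
row_key=R34: shipping_addr=41 Main St → 41 Main St
row_key=R42: shipping_addr=25 Hill Ln → 25 Hill Ln
row_key=R50: shipping_addr=NULL, billing_addr=36 Elm St → 36 Elm St
row_key=R52: shipping_addr=NULL, billing_addr=43 Main St → 43 Main St
row_key=R54: shipping_addr=NULL, billing_addr=41 Elm Ave → 41 Elm Ave
row_key=R58: shipping_addr=NULL, billing_addr=11 Hill Ln → 11 Hill Ln
row_key=R62: shipping_addr=11 Main St → 11 Main St
row_key=R64: shipping_addr=NULL, billing_addr=NULL, account_addr=44 Main St → 44 Main St
row_key=R68: shipping_addr=NULL, billing_addr=NULL, account_addr=29 Main St → 29 Main St
row_key=R83: shipping_addr=5 Main St → 5 Main St
row_key=R85: shipping_addr=35 Elm St → 35 Elm St
row_key=R93: shipping_addr=NULL, billing_addr=19 Elm Ave → 19 Elm Ave
row_key=R97: shipping_addr=35 Main St → 35 Main St

NULL, 41 Main St, 25 Hill Ln, 36 Elm St, 43 Main St, 41 Elm Ave, 11 Hill Ln, 11 Main St, 44 Main St, 29 Main St, 5 Main St, 35 Elm St, 19 Elm Ave, 35 Main St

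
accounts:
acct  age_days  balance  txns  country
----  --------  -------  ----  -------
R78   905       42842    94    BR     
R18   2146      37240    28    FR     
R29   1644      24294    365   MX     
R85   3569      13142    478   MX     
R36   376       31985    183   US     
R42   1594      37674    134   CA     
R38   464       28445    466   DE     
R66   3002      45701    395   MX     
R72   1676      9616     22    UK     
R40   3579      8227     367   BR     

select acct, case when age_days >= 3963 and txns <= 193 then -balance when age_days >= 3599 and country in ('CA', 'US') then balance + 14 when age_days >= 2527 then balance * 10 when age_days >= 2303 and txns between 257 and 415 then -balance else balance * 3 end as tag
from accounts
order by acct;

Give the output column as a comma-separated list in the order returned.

111720, 72882, 95955, 85335, 82270, 113022, 457010, 28848, 128526, 131420

acct=R18: ELSE → 111720
acct=R29: ELSE → 72882
acct=R36: ELSE → 95955
acct=R38: ELSE → 85335
acct=R40: age_days >= 2527 → 82270
acct=R42: ELSE → 113022
acct=R66: age_days >= 2527 → 457010
acct=R72: ELSE → 28848
acct=R78: ELSE → 128526
acct=R85: age_days >= 2527 → 131420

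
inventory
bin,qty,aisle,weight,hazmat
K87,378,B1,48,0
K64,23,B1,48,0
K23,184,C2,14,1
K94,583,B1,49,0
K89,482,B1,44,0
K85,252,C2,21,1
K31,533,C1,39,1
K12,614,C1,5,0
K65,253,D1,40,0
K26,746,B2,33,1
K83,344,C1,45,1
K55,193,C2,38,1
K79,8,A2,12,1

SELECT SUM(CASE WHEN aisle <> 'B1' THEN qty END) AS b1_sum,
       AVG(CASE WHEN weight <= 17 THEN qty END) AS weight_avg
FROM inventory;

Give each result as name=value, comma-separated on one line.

[b1_sum: aisle <> 'B1']
bin=K87: ✗
bin=K64: ✗
bin=K23: ✓ → 184
bin=K94: ✗
bin=K89: ✗
bin=K85: ✓ → 252
bin=K31: ✓ → 533
bin=K12: ✓ → 614
bin=K65: ✓ → 253
bin=K26: ✓ → 746
bin=K83: ✓ → 344
bin=K55: ✓ → 193
bin=K79: ✓ → 8
b1_sum = 184 + 252 + 533 + 614 + 253 + 746 + 344 + 193 + 8 = 3127
—
[weight_avg: weight <= 17]
bin=K87: ✗
bin=K64: ✗
bin=K23: ✓ → 184
bin=K94: ✗
bin=K89: ✗
bin=K85: ✗
bin=K31: ✗
bin=K12: ✓ → 614
bin=K65: ✗
bin=K26: ✗
bin=K83: ✗
bin=K55: ✗
bin=K79: ✓ → 8
weight_avg = (184 + 614 + 8) / 3 = 268.6666666667

b1_sum=3127, weight_avg=268.6666666667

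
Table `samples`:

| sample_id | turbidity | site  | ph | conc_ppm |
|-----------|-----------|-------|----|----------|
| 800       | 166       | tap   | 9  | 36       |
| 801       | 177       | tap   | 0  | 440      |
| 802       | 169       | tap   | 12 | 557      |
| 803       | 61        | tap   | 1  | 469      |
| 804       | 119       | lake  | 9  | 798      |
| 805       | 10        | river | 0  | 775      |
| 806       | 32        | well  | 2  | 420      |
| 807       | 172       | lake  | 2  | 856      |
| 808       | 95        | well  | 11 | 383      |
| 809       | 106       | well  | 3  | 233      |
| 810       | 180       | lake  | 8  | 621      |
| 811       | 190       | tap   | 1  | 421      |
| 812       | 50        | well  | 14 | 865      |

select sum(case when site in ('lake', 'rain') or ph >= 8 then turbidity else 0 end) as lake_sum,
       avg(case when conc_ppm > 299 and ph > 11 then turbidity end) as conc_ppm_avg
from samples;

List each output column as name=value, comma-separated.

[lake_sum: site in ('lake', 'rain') or ph >= 8]
sample_id=800: ✓ → 166
sample_id=801: ✗
sample_id=802: ✓ → 169
sample_id=803: ✗
sample_id=804: ✓ → 119
sample_id=805: ✗
sample_id=806: ✗
sample_id=807: ✓ → 172
sample_id=808: ✓ → 95
sample_id=809: ✗
sample_id=810: ✓ → 180
sample_id=811: ✗
sample_id=812: ✓ → 50
lake_sum = 166 + 169 + 119 + 172 + 95 + 180 + 50 = 951
—
[conc_ppm_avg: conc_ppm > 299 and ph > 11]
sample_id=800: ✗
sample_id=801: ✗
sample_id=802: ✓ → 169
sample_id=803: ✗
sample_id=804: ✗
sample_id=805: ✗
sample_id=806: ✗
sample_id=807: ✗
sample_id=808: ✗
sample_id=809: ✗
sample_id=810: ✗
sample_id=811: ✗
sample_id=812: ✓ → 50
conc_ppm_avg = (169 + 50) / 2 = 109.5

lake_sum=951, conc_ppm_avg=109.5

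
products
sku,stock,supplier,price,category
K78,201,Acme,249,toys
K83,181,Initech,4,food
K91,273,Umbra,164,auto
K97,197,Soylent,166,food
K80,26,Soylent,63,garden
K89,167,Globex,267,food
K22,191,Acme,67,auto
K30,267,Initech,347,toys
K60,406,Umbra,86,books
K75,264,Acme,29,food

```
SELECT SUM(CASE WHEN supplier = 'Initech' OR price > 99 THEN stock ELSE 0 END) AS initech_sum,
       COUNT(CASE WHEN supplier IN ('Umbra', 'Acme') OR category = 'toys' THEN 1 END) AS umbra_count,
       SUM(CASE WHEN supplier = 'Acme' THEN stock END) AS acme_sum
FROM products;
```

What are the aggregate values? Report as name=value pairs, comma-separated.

[initech_sum: supplier = 'Initech' OR price > 99]
sku=K78: ✓ → 201
sku=K83: ✓ → 181
sku=K91: ✓ → 273
sku=K97: ✓ → 197
sku=K80: ✗
sku=K89: ✓ → 167
sku=K22: ✗
sku=K30: ✓ → 267
sku=K60: ✗
sku=K75: ✗
initech_sum = 201 + 181 + 273 + 197 + 167 + 267 = 1286
—
[umbra_count: supplier IN ('Umbra', 'Acme') OR category = 'toys']
sku=K78: ✓ → 1
sku=K83: ✗
sku=K91: ✓ → 1
sku=K97: ✗
sku=K80: ✗
sku=K89: ✗
sku=K22: ✓ → 1
sku=K30: ✓ → 1
sku=K60: ✓ → 1
sku=K75: ✓ → 1
umbra_count = COUNT(1, 1, 1, 1, 1, 1) = 6
—
[acme_sum: supplier = 'Acme']
sku=K78: ✓ → 201
sku=K83: ✗
sku=K91: ✗
sku=K97: ✗
sku=K80: ✗
sku=K89: ✗
sku=K22: ✓ → 191
sku=K30: ✗
sku=K60: ✗
sku=K75: ✓ → 264
acme_sum = 201 + 191 + 264 = 656

initech_sum=1286, umbra_count=6, acme_sum=656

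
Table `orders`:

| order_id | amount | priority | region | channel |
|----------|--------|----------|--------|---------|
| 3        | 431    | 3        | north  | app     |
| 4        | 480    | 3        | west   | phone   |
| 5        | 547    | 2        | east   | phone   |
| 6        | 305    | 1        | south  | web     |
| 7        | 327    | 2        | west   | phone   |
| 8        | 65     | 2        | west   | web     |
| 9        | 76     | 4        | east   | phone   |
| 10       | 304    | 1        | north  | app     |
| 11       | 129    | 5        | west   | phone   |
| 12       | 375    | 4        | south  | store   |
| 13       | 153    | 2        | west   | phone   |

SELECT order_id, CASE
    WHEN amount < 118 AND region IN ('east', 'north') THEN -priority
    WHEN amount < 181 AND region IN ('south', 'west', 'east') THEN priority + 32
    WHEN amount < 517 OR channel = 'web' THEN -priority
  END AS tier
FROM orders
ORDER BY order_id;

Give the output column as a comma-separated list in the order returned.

order_id=3: amount < 517 OR channel = 'web' → -3
order_id=4: amount < 517 OR channel = 'web' → -3
order_id=5: (no match → NULL) → NULL
order_id=6: amount < 517 OR channel = 'web' → -1
order_id=7: amount < 517 OR channel = 'web' → -2
order_id=8: amount < 181 AND region IN ('south', 'west', 'east') → 34
order_id=9: amount < 118 AND region IN ('east', 'north') → -4
order_id=10: amount < 517 OR channel = 'web' → -1
order_id=11: amount < 181 AND region IN ('south', 'west', 'east') → 37
order_id=12: amount < 517 OR channel = 'web' → -4
order_id=13: amount < 181 AND region IN ('south', 'west', 'east') → 34

-3, -3, NULL, -1, -2, 34, -4, -1, 37, -4, 34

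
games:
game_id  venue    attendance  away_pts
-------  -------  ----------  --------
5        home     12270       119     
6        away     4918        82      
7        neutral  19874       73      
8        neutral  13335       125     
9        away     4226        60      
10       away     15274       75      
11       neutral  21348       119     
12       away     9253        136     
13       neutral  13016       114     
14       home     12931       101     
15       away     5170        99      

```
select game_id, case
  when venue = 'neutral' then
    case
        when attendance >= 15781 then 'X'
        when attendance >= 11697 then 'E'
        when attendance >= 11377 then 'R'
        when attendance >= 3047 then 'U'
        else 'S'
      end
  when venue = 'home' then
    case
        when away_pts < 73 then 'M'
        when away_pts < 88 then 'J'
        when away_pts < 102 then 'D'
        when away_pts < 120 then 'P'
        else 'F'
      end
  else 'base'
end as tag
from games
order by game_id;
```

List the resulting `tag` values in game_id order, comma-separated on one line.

game_id=5: venue='home' → inner[away_pts < 120] → P
game_id=6: venue='away' → outer ELSE → base
game_id=7: venue='neutral' → inner[attendance >= 15781] → X
game_id=8: venue='neutral' → inner[attendance >= 11697] → E
game_id=9: venue='away' → outer ELSE → base
game_id=10: venue='away' → outer ELSE → base
game_id=11: venue='neutral' → inner[attendance >= 15781] → X
game_id=12: venue='away' → outer ELSE → base
game_id=13: venue='neutral' → inner[attendance >= 11697] → E
game_id=14: venue='home' → inner[away_pts < 102] → D
game_id=15: venue='away' → outer ELSE → base

P, base, X, E, base, base, X, base, E, D, base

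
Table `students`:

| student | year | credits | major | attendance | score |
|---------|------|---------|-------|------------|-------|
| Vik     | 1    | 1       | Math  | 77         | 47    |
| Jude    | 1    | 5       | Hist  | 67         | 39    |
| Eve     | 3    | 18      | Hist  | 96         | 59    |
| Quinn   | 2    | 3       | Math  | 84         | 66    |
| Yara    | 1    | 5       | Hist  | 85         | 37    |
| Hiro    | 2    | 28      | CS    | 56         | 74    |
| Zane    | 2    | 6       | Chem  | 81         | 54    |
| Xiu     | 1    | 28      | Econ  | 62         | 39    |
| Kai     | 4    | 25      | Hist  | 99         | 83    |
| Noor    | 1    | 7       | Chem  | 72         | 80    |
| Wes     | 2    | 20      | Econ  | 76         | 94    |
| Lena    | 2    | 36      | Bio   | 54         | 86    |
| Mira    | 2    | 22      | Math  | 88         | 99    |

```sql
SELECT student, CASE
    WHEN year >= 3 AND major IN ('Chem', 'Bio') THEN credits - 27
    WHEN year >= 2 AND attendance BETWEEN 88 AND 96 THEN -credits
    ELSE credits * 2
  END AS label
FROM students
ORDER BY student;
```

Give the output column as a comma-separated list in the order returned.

student=Eve: year >= 2 AND attendance BETWEEN 88 AND 96 → -18
student=Hiro: ELSE → 56
student=Jude: ELSE → 10
student=Kai: ELSE → 50
student=Lena: ELSE → 72
student=Mira: year >= 2 AND attendance BETWEEN 88 AND 96 → -22
student=Noor: ELSE → 14
student=Quinn: ELSE → 6
student=Vik: ELSE → 2
student=Wes: ELSE → 40
student=Xiu: ELSE → 56
student=Yara: ELSE → 10
student=Zane: ELSE → 12

-18, 56, 10, 50, 72, -22, 14, 6, 2, 40, 56, 10, 12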